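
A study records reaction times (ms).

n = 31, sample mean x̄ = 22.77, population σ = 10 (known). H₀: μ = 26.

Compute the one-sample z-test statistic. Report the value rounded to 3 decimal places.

SE = σ/√n = 10/√31 = 1.7961
z = (x̄−μ₀)/SE = (22.77−26)/1.7961 = -1.7984

test statistic = -1.798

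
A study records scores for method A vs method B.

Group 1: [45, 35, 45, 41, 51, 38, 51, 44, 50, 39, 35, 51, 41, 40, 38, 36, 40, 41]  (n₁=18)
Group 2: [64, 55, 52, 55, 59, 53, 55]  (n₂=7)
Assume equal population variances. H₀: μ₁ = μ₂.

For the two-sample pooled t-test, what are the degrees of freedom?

df = n₁ + n₂ − 2 = 18 + 7 − 2 = 23

degrees of freedom = 23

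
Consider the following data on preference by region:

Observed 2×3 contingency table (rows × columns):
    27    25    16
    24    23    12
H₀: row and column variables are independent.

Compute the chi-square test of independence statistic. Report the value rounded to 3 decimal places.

test statistic = 0.194

Row totals [68, 59], col totals [51, 48, 28], n=127
χ² = (27−27.31)²/27.31 + (25−25.70)²/25.70 + (16−14.99)²/14.99 + (24−23.69)²/23.69 + (23−22.30)²/22.30 + (12−13.01)²/13.01 = 0.1944
df = 2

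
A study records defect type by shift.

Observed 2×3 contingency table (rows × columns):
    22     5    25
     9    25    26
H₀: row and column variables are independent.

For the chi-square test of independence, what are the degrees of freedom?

degrees of freedom = 2

df = (r−1)(c−1) = (2−1)·(3−1) = 2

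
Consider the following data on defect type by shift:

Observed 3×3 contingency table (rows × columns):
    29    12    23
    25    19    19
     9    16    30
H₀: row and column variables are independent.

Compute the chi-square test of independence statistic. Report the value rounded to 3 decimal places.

Row totals [64, 63, 55], col totals [63, 47, 72], n=182
χ² = (29−22.15)²/22.15 + (12−16.53)²/16.53 + (23−25.32)²/25.32 + (25−21.81)²/21.81 + (19−16.27)²/16.27 + (19−24.92)²/24.92 + (9−19.04)²/19.04 + (16−14.20)²/14.20 + (30−21.76)²/21.76 = 14.5437
df = 4

test statistic = 14.544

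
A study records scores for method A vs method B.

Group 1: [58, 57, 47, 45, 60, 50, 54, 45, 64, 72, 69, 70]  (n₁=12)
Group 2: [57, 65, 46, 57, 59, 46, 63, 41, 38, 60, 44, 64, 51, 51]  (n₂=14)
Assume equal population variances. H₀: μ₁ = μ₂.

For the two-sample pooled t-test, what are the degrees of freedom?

df = n₁ + n₂ − 2 = 12 + 14 − 2 = 24

degrees of freedom = 24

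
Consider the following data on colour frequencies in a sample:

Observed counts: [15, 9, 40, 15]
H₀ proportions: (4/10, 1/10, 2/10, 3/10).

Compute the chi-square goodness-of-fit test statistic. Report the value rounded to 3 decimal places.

test statistic = 49.133

n = 79; E_i = n·p_i = [31.60, 7.90, 15.80, 23.70]
χ² = (15−31.60)²/31.60 + (9−7.90)²/7.90 + (40−15.80)²/15.80 + (15−23.70)²/23.70 = 49.1329
df = 3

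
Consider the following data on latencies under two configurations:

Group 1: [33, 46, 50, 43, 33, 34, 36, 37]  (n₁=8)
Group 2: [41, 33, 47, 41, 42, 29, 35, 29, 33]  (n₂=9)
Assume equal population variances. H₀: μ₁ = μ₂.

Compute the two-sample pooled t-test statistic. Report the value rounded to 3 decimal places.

x̄₁=39.000, s₁=6.503, n₁=8
x̄₂=36.667, s₂=6.325, n₂=9
s_p² = [7·6.503² + 8·6.325²]/15 = 41.0667
SE = √(s_p²·(1/8+1/9)) = 3.1139
t = (39.000−36.667)/3.1139 = 0.7493
df = 15

test statistic = 0.749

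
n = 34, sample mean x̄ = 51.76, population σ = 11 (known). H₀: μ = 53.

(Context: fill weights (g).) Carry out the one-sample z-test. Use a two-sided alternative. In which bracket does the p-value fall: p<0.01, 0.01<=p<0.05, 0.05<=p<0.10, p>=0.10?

p-value bracket: p>=0.10

SE = σ/√n = 11/√34 = 1.8865
z = (x̄−μ₀)/SE = (51.76−53)/1.8865 = -0.6573
p-value (two-sided) = 0.51098
→ bracket: p>=0.10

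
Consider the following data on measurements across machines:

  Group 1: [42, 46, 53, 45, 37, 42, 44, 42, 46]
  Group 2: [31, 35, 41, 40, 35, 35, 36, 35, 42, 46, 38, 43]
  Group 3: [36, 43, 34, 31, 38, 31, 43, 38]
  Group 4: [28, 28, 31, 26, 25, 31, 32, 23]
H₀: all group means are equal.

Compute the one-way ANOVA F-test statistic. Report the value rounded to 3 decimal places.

test statistic = 21.001

Group means [44.11, 38.08, 36.75, 28.00], grand mean 37.081
SSB = Σnᵢ(x̄ᵢ−x̄)² = 1117.451; SSW = ΣΣ(x−x̄ᵢ)² = 585.306
MSB = 1117.451/3 = 372.4837; MSW = 585.306/33 = 17.7365
F = MSB/MSW = 21.0009
df = (3, 33)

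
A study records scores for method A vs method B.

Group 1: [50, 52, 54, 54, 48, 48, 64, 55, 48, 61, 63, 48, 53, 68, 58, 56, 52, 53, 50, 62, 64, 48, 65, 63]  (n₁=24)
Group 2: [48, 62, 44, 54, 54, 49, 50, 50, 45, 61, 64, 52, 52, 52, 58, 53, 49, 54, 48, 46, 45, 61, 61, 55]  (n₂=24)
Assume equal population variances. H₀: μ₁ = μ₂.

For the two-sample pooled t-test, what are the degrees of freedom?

degrees of freedom = 46

df = n₁ + n₂ − 2 = 24 + 24 − 2 = 46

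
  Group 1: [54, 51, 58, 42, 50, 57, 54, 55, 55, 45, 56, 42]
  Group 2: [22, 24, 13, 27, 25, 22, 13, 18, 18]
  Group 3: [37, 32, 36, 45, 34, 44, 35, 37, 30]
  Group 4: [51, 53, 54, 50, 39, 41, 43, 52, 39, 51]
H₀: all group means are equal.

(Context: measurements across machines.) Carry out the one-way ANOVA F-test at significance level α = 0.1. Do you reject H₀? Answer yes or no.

reject H₀: yes

Group means [51.58, 20.22, 36.67, 47.30], grand mean 40.100
SSB = Σnᵢ(x̄ᵢ−x̄)² = 5763.028; SSW = ΣΣ(x−x̄ᵢ)² = 1088.572
MSB = 5763.028/3 = 1921.0093; MSW = 1088.572/36 = 30.2381
F = MSB/MSW = 63.5294
df = (3, 36)
p-value (upper-tail) = 0.00000
At α=0.1: p < α → reject H₀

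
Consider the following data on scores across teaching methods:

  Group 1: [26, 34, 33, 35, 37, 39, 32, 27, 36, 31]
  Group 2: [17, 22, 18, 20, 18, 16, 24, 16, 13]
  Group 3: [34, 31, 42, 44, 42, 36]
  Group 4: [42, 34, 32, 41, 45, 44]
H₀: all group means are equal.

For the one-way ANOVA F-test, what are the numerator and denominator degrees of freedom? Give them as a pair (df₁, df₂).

k = 4 groups, N = 31 total
df = (k−1, N−k) = (4−1, 31−4) = (3, 27)

degrees of freedom = [3, 27]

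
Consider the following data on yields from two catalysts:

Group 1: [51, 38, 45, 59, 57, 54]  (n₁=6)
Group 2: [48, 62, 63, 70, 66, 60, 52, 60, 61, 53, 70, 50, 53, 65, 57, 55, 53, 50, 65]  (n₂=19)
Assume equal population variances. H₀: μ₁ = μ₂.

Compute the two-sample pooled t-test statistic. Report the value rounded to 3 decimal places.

test statistic = -2.375

x̄₁=50.667, s₁=7.916, n₁=6
x̄₂=58.579, s₂=6.874, n₂=19
s_p² = [5·7.916² + 18·6.874²]/23 = 50.6072
SE = √(s_p²·(1/6+1/19)) = 3.3314
t = (50.667−58.579)/3.3314 = -2.3751
df = 23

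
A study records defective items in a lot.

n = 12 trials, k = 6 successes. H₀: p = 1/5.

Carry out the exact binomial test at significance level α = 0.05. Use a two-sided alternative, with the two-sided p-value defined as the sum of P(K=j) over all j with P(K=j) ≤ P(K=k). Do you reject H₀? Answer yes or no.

Exact binomial: n=12, k=6, p₀=1/5=0.2000
P(X=j) = C(n,j)·p₀^j·(1−p₀)^(n−j); p = Σ P(X=j) over j with P(X=j) ≤ P(X=6)
p-value (two-sided) = 0.01941
At α=0.05: p < α → reject H₀

reject H₀: yes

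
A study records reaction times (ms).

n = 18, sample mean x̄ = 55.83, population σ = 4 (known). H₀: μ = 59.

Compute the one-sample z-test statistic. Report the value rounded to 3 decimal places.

SE = σ/√n = 4/√18 = 0.9428
z = (x̄−μ₀)/SE = (55.83−59)/0.9428 = -3.3623

test statistic = -3.362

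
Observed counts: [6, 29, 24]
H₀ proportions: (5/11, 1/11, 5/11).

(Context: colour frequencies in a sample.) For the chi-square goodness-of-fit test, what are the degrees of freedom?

degrees of freedom = 2

df = k − 1 = 3 − 1 = 2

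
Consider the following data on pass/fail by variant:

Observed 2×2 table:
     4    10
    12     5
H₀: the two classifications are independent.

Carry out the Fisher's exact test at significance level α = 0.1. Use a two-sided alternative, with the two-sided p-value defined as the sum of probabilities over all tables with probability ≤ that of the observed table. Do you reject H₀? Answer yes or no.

reject H₀: yes

Margins: r₁=14, r₂=17, c₁=16, c₂=15, n=31
p_obs = C(14,4)·C(17,12)/C(31,16); sum pmf over tables with pmf ≤ p_obs
p-value (two-sided) = 0.03195
At α=0.1: p < α → reject H₀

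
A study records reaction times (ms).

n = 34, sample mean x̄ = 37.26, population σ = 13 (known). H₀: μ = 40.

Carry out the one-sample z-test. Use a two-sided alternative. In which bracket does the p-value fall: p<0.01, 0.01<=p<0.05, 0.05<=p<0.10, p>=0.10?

SE = σ/√n = 13/√34 = 2.2295
z = (x̄−μ₀)/SE = (37.26−40)/2.2295 = -1.2290
p-value (two-sided) = 0.21908
→ bracket: p>=0.10

p-value bracket: p>=0.10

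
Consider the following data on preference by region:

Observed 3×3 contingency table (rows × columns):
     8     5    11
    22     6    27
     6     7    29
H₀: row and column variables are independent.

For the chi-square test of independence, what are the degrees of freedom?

degrees of freedom = 4

df = (r−1)(c−1) = (3−1)·(3−1) = 4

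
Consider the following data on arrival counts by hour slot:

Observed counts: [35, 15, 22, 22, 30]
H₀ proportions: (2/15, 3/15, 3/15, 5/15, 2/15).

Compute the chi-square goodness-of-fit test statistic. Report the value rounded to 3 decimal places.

n = 124; E_i = n·p_i = [16.53, 24.80, 24.80, 41.33, 16.53]
χ² = (35−16.53)²/16.53 + (15−24.80)²/24.80 + (22−24.80)²/24.80 + (22−41.33)²/41.33 + (30−16.53)²/16.53 = 44.8266
df = 4

test statistic = 44.827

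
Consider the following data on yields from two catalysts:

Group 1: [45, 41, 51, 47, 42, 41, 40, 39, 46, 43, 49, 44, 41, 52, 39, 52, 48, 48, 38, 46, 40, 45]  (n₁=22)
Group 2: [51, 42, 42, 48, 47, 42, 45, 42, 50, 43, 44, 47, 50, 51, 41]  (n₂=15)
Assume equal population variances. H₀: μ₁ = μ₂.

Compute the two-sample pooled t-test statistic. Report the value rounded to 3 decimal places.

test statistic = -0.916

x̄₁=44.409, s₁=4.361, n₁=22
x̄₂=45.667, s₂=3.677, n₂=15
s_p² = [21·4.361² + 14·3.677²]/35 = 16.8186
SE = √(s_p²·(1/22+1/15)) = 1.3732
t = (44.409−45.667)/1.3732 = -0.9158
df = 35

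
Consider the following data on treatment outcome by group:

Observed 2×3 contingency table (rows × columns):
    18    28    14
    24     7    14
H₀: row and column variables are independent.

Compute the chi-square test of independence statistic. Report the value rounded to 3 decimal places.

test statistic = 11.550

Row totals [60, 45], col totals [42, 35, 28], n=105
χ² = (18−24.00)²/24.00 + (28−20.00)²/20.00 + (14−16.00)²/16.00 + (24−18.00)²/18.00 + (7−15.00)²/15.00 + (14−12.00)²/12.00 = 11.5500
df = 2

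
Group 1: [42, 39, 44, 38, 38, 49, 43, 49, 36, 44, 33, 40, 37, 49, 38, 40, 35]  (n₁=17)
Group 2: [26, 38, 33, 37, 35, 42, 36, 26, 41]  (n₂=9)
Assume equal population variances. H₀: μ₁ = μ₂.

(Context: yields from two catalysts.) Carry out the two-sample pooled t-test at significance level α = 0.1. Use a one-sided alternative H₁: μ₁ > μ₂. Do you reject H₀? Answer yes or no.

reject H₀: yes

x̄₁=40.824, s₁=4.927, n₁=17
x̄₂=34.889, s₂=5.754, n₂=9
s_p² = [16·4.927² + 8·5.754²]/24 = 27.2233
SE = √(s_p²·(1/17+1/9)) = 2.1509
t = (40.824−34.889)/2.1509 = 2.7592
df = 24
p-value (one-sided, H₁ greater) = 0.00546
At α=0.1: p < α → reject H₀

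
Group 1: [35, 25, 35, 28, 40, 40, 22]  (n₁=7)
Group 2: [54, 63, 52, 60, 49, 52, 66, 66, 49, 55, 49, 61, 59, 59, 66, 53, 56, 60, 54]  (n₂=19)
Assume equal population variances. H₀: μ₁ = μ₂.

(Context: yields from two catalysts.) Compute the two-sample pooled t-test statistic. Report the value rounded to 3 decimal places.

test statistic = -9.116

x̄₁=32.143, s₁=7.198, n₁=7
x̄₂=57.000, s₂=5.783, n₂=19
s_p² = [6·7.198² + 18·5.783²]/24 = 38.0357
SE = √(s_p²·(1/7+1/19)) = 2.7268
t = (32.143−57.000)/2.7268 = -9.1158
df = 24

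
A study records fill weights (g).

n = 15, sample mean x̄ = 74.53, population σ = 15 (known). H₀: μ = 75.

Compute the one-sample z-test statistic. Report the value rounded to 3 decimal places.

test statistic = -0.121

SE = σ/√n = 15/√15 = 3.8730
z = (x̄−μ₀)/SE = (74.53−75)/3.8730 = -0.1214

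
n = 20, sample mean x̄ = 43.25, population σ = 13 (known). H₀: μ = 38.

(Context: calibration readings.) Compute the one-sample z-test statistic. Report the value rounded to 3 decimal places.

SE = σ/√n = 13/√20 = 2.9069
z = (x̄−μ₀)/SE = (43.25−38)/2.9069 = 1.8061

test statistic = 1.806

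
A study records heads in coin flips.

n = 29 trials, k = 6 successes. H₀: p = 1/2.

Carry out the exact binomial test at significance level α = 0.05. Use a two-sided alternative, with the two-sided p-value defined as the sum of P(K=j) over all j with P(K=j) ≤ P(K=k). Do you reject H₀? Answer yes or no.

reject H₀: yes

Exact binomial: n=29, k=6, p₀=1/2=0.5000
P(X=j) = C(n,j)·p₀^j·(1−p₀)^(n−j); p = Σ P(X=j) over j with P(X=j) ≤ P(X=6)
p-value (two-sided) = 0.00232
At α=0.05: p < α → reject H₀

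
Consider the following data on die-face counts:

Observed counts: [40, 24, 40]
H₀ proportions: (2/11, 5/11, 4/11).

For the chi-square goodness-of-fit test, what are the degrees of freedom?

df = k − 1 = 3 − 1 = 2

degrees of freedom = 2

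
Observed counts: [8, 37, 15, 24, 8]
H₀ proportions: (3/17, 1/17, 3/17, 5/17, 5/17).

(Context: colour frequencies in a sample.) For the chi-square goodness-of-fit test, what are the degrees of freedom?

df = k − 1 = 5 − 1 = 4

degrees of freedom = 4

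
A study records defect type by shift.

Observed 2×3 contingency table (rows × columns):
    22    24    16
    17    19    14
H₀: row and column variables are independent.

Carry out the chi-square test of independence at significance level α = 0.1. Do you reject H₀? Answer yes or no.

Row totals [62, 50], col totals [39, 43, 30], n=112
χ² = (22−21.59)²/21.59 + (24−23.80)²/23.80 + (16−16.61)²/16.61 + (17−17.41)²/17.41 + (19−19.20)²/19.20 + (14−13.39)²/13.39 = 0.0709
df = 2
p-value (upper-tail) = 0.96519
At α=0.1: p ≥ α → fail to reject H₀

reject H₀: no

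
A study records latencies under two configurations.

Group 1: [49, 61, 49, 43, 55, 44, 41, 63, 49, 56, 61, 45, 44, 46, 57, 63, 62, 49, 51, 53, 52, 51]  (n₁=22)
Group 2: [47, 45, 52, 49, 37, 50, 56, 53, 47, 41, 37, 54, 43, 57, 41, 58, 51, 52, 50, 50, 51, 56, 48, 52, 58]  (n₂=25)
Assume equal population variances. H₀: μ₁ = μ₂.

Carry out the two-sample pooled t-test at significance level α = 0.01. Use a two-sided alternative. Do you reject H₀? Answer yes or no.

x̄₁=52.000, s₁=6.928, n₁=22
x̄₂=49.400, s₂=6.042, n₂=25
s_p² = [21·6.928² + 24·6.042²]/45 = 41.8667
SE = √(s_p²·(1/22+1/25)) = 1.8915
t = (52.000−49.400)/1.8915 = 1.3746
df = 45
p-value (two-sided) = 0.17607
At α=0.01: p ≥ α → fail to reject H₀

reject H₀: no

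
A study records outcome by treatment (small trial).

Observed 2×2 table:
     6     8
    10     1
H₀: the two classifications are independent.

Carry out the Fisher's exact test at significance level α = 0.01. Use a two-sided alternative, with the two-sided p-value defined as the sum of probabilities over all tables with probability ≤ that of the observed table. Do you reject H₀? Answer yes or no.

reject H₀: no

Margins: r₁=14, r₂=11, c₁=16, c₂=9, n=25
p_obs = C(14,6)·C(11,10)/C(25,16); sum pmf over tables with pmf ≤ p_obs
p-value (two-sided) = 0.03301
At α=0.01: p ≥ α → fail to reject H₀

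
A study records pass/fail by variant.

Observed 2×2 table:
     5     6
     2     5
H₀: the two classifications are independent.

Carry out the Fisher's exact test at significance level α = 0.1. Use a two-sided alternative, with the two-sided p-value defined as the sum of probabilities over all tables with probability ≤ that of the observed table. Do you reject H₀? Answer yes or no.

Margins: r₁=11, r₂=7, c₁=7, c₂=11, n=18
p_obs = C(11,5)·C(7,2)/C(18,7); sum pmf over tables with pmf ≤ p_obs
p-value (two-sided) = 0.63707
At α=0.1: p ≥ α → fail to reject H₀

reject H₀: no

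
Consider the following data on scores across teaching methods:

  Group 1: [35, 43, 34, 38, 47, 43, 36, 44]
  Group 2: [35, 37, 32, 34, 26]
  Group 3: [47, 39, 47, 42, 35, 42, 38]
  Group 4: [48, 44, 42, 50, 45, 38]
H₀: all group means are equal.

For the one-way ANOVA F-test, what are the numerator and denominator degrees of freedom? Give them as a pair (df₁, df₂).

degrees of freedom = [3, 22]

k = 4 groups, N = 26 total
df = (k−1, N−k) = (4−1, 26−4) = (3, 22)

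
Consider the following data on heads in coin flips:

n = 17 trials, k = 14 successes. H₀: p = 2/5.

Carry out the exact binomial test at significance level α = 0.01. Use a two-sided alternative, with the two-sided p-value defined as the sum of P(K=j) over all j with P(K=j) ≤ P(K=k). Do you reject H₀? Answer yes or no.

reject H₀: yes

Exact binomial: n=17, k=14, p₀=2/5=0.4000
P(X=j) = C(n,j)·p₀^j·(1−p₀)^(n−j); p = Σ P(X=j) over j with P(X=j) ≤ P(X=14)
p-value (two-sided) = 0.00062
At α=0.01: p < α → reject H₀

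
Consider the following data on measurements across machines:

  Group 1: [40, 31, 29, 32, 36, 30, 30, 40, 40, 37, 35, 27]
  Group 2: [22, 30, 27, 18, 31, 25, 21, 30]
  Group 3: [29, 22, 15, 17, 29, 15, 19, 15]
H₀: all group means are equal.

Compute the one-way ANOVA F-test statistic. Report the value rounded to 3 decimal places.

Group means [33.92, 25.50, 20.12], grand mean 27.571
SSB = Σnᵢ(x̄ᵢ−x̄)² = 961.065; SSW = ΣΣ(x−x̄ᵢ)² = 653.792
MSB = 961.065/2 = 480.5327; MSW = 653.792/25 = 26.1517
F = MSB/MSW = 18.3748
df = (2, 25)

test statistic = 18.375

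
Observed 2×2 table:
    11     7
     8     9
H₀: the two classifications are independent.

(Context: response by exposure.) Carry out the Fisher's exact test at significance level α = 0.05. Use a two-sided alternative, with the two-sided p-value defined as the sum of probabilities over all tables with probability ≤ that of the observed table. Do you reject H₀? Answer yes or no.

Margins: r₁=18, r₂=17, c₁=19, c₂=16, n=35
p_obs = C(18,11)·C(17,8)/C(35,19); sum pmf over tables with pmf ≤ p_obs
p-value (two-sided) = 0.50509
At α=0.05: p ≥ α → fail to reject H₀

reject H₀: no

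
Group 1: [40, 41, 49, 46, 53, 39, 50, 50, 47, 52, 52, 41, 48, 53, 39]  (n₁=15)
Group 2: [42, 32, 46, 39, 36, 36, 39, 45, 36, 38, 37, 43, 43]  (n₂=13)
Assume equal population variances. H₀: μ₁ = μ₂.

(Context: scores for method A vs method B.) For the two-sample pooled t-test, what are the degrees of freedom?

df = n₁ + n₂ − 2 = 15 + 13 − 2 = 26

degrees of freedom = 26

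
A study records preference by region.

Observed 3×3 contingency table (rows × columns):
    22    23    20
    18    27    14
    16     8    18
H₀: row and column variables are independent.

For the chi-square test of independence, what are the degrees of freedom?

df = (r−1)(c−1) = (3−1)·(3−1) = 4

degrees of freedom = 4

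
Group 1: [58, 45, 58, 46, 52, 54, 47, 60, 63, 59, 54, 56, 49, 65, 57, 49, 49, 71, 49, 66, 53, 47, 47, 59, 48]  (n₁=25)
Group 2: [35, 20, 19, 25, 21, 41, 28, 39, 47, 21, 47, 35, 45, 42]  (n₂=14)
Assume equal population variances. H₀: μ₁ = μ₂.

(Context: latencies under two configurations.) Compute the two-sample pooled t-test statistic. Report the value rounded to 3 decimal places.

test statistic = 7.499

x̄₁=54.440, s₁=7.054, n₁=25
x̄₂=33.214, s₂=10.621, n₂=14
s_p² = [24·7.054² + 13·10.621²]/37 = 71.9059
SE = √(s_p²·(1/25+1/14)) = 2.8306
t = (54.440−33.214)/2.8306 = 7.4986
df = 37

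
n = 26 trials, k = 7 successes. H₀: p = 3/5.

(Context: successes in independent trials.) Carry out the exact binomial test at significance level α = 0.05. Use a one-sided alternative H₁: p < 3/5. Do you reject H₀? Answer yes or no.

reject H₀: yes

Exact binomial: n=26, k=7, p₀=3/5=0.6000
P(X≤7) from Σ C(n,i)·p₀^i·(1−p₀)^(n−i)
p-value (one-sided, H₁ less) = 0.00065
At α=0.05: p < α → reject H₀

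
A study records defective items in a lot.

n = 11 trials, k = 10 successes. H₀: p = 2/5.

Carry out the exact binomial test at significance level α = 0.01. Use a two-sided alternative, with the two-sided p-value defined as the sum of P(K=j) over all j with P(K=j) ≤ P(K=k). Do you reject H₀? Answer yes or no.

reject H₀: yes

Exact binomial: n=11, k=10, p₀=2/5=0.4000
P(X=j) = C(n,j)·p₀^j·(1−p₀)^(n−j); p = Σ P(X=j) over j with P(X=j) ≤ P(X=10)
p-value (two-sided) = 0.00073
At α=0.01: p < α → reject H₀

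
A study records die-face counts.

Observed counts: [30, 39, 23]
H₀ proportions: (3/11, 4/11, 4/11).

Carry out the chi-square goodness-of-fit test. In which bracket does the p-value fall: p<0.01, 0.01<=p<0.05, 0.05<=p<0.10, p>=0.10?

p-value bracket: 0.05<=p<0.10

n = 92; E_i = n·p_i = [25.09, 33.45, 33.45]
χ² = (30−25.09)²/25.09 + (39−33.45)²/33.45 + (23−33.45)²/33.45 = 5.1467
df = 2
p-value (upper-tail) = 0.07628
→ bracket: 0.05<=p<0.10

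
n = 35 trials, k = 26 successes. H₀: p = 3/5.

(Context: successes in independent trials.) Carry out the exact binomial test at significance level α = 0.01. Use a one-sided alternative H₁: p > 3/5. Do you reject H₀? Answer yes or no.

reject H₀: no

Exact binomial: n=35, k=26, p₀=3/5=0.6000
P(X≥26) from Σ C(n,i)·p₀^i·(1−p₀)^(n−i)
p-value (one-sided, H₁ greater) = 0.05753
At α=0.01: p ≥ α → fail to reject H₀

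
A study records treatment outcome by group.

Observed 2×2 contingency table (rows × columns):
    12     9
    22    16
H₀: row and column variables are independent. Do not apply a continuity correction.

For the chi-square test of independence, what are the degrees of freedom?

df = (r−1)(c−1) = (2−1)·(2−1) = 1

degrees of freedom = 1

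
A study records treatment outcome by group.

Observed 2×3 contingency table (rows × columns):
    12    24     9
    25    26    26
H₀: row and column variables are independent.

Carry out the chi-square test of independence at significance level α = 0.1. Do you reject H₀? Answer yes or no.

reject H₀: yes

Row totals [45, 77], col totals [37, 50, 35], n=122
χ² = (12−13.65)²/13.65 + (24−18.44)²/18.44 + (9−12.91)²/12.91 + (25−23.35)²/23.35 + (26−31.56)²/31.56 + (26−22.09)²/22.09 = 4.8446
df = 2
p-value (upper-tail) = 0.08872
At α=0.1: p < α → reject H₀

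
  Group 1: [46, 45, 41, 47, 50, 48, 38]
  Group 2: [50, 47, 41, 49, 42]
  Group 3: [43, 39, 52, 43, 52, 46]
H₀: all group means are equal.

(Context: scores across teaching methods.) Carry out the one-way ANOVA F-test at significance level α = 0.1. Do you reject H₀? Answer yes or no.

reject H₀: no

Group means [45.00, 45.80, 45.83], grand mean 45.500
SSB = Σnᵢ(x̄ᵢ−x̄)² = 2.867; SSW = ΣΣ(x−x̄ᵢ)² = 309.633
MSB = 2.867/2 = 1.4333; MSW = 309.633/15 = 20.6422
F = MSB/MSW = 0.0694
df = (2, 15)
p-value (upper-tail) = 0.93322
At α=0.1: p ≥ α → fail to reject H₀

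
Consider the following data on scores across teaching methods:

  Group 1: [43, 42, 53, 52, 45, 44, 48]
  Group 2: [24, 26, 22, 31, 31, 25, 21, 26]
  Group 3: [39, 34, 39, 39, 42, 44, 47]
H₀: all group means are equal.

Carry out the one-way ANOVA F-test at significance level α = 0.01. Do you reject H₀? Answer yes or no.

Group means [46.71, 25.75, 40.57], grand mean 37.136
SSB = Σnᵢ(x̄ᵢ−x̄)² = 1761.948; SSW = ΣΣ(x−x̄ᵢ)² = 316.643
MSB = 1761.948/2 = 880.9740; MSW = 316.643/19 = 16.6654
F = MSB/MSW = 52.8624
df = (2, 19)
p-value (upper-tail) = 0.00000
At α=0.01: p < α → reject H₀

reject H₀: yes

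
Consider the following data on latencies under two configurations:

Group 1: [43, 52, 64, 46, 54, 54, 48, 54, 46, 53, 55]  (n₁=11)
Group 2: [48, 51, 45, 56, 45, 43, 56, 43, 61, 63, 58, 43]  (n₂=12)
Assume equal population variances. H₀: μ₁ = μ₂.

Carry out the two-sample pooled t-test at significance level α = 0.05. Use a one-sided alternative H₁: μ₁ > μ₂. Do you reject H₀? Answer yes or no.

reject H₀: no

x̄₁=51.727, s₁=5.781, n₁=11
x̄₂=51.000, s₂=7.483, n₂=12
s_p² = [10·5.781² + 11·7.483²]/21 = 45.2468
SE = √(s_p²·(1/11+1/12)) = 2.8078
t = (51.727−51.000)/2.8078 = 0.2590
df = 21
p-value (one-sided, H₁ greater) = 0.39907
At α=0.05: p ≥ α → fail to reject H₀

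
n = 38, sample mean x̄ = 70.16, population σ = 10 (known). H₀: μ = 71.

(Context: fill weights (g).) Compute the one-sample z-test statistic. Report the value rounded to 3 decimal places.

SE = σ/√n = 10/√38 = 1.6222
z = (x̄−μ₀)/SE = (70.16−71)/1.6222 = -0.5178

test statistic = -0.518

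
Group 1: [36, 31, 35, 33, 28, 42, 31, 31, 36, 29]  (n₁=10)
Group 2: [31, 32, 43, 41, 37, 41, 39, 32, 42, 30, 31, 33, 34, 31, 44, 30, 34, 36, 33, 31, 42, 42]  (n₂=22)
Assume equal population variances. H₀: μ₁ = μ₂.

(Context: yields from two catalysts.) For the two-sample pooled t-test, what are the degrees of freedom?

degrees of freedom = 30

df = n₁ + n₂ − 2 = 10 + 22 − 2 = 30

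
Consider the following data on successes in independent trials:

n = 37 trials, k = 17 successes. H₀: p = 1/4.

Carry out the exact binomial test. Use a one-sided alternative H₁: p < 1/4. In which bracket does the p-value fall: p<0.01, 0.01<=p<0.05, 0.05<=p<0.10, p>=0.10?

p-value bracket: p>=0.10

Exact binomial: n=37, k=17, p₀=1/4=0.2500
P(X≤17) from Σ C(n,i)·p₀^i·(1−p₀)^(n−i)
p-value (one-sided, H₁ less) = 0.99840
→ bracket: p>=0.10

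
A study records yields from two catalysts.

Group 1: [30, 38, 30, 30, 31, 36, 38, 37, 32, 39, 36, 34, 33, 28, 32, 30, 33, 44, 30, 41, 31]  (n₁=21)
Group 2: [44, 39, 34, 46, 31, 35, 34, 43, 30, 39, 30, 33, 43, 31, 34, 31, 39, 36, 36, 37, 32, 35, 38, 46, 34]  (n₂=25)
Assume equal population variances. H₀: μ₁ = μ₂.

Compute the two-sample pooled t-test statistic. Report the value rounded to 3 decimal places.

x̄₁=33.952, s₁=4.283, n₁=21
x̄₂=36.400, s₂=4.916, n₂=25
s_p² = [20·4.283² + 24·4.916²]/44 = 21.5216
SE = √(s_p²·(1/21+1/25)) = 1.3732
t = (33.952−36.400)/1.3732 = -1.7824
df = 44

test statistic = -1.782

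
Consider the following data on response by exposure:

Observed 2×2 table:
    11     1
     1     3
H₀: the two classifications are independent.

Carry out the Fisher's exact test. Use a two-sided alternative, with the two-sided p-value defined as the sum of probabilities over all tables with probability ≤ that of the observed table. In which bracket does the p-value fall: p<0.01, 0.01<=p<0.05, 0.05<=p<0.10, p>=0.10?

Margins: r₁=12, r₂=4, c₁=12, c₂=4, n=16
p_obs = C(12,11)·C(4,1)/C(16,12); sum pmf over tables with pmf ≤ p_obs
p-value (two-sided) = 0.02692
→ bracket: 0.01<=p<0.05

p-value bracket: 0.01<=p<0.05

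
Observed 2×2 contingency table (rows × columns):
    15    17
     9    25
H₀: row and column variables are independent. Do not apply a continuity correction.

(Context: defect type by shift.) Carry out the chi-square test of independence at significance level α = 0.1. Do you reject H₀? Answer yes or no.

reject H₀: yes

Row totals [32, 34], col totals [24, 42], n=66
χ² = (15−11.64)²/11.64 + (17−20.36)²/20.36 + (9−12.36)²/12.36 + (25−21.64)²/21.64 = 2.9659
df = 1
p-value (upper-tail) = 0.08504
At α=0.1: p < α → reject H₀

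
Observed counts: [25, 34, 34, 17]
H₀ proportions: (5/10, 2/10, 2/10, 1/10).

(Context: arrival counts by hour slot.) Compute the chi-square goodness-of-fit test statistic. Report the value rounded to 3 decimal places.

n = 110; E_i = n·p_i = [55.00, 22.00, 22.00, 11.00]
χ² = (25−55.00)²/55.00 + (34−22.00)²/22.00 + (34−22.00)²/22.00 + (17−11.00)²/11.00 = 32.7273
df = 3

test statistic = 32.727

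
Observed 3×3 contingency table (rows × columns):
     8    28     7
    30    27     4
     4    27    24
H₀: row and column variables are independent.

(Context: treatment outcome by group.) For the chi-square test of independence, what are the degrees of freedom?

df = (r−1)(c−1) = (3−1)·(3−1) = 4

degrees of freedom = 4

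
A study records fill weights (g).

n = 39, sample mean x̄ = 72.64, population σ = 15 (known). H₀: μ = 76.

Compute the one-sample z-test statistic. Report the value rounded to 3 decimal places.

test statistic = -1.399

SE = σ/√n = 15/√39 = 2.4019
z = (x̄−μ₀)/SE = (72.64−76)/2.4019 = -1.3989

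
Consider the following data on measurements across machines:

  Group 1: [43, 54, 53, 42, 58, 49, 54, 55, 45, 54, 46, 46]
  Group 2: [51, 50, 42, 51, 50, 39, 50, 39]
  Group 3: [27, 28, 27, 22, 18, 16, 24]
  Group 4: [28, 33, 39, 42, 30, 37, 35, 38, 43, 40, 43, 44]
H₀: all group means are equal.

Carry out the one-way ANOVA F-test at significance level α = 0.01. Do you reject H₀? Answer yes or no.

Group means [49.92, 46.50, 23.14, 37.67], grand mean 40.641
SSB = Σnᵢ(x̄ᵢ−x̄)² = 3556.534; SSW = ΣΣ(x−x̄ᵢ)² = 964.440
MSB = 3556.534/3 = 1185.5113; MSW = 964.440/35 = 27.5554
F = MSB/MSW = 43.0228
df = (3, 35)
p-value (upper-tail) = 0.00000
At α=0.01: p < α → reject H₀

reject H₀: yes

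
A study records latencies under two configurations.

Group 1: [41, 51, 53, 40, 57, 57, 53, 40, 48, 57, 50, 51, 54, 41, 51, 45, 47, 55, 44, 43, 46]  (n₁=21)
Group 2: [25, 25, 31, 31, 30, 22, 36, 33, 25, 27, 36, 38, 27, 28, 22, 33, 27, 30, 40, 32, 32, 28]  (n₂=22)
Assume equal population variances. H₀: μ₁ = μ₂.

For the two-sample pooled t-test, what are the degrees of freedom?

degrees of freedom = 41

df = n₁ + n₂ − 2 = 21 + 22 − 2 = 41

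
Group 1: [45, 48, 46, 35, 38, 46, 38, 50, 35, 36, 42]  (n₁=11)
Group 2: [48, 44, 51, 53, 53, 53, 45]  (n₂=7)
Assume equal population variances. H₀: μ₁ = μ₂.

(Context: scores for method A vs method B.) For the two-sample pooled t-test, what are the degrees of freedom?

df = n₁ + n₂ − 2 = 11 + 7 − 2 = 16

degrees of freedom = 16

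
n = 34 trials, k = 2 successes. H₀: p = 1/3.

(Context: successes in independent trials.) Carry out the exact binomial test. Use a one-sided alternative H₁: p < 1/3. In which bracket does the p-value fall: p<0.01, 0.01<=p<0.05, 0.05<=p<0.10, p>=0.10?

Exact binomial: n=34, k=2, p₀=1/3=0.3333
P(X≤2) from Σ C(n,i)·p₀^i·(1−p₀)^(n−i)
p-value (one-sided, H₁ less) = 0.00016
→ bracket: p<0.01

p-value bracket: p<0.01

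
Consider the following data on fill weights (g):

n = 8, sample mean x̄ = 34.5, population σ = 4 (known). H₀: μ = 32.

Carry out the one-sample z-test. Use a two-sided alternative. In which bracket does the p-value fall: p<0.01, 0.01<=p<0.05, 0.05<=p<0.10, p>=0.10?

p-value bracket: 0.05<=p<0.10

SE = σ/√n = 4/√8 = 1.4142
z = (x̄−μ₀)/SE = (34.5−32)/1.4142 = 1.7678
p-value (two-sided) = 0.07710
→ bracket: 0.05<=p<0.10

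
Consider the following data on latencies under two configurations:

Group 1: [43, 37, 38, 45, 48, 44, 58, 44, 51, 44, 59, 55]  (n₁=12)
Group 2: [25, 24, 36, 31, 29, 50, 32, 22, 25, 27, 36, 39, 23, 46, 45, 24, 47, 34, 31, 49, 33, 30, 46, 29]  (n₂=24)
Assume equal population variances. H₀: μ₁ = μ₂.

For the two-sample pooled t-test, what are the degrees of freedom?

df = n₁ + n₂ − 2 = 12 + 24 − 2 = 34

degrees of freedom = 34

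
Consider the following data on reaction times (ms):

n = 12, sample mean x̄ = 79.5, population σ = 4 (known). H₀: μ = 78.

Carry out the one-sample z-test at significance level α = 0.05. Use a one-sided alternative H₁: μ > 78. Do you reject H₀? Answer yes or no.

SE = σ/√n = 4/√12 = 1.1547
z = (x̄−μ₀)/SE = (79.5−78)/1.1547 = 1.2990
p-value (one-sided, H₁ greater) = 0.09697
At α=0.05: p ≥ α → fail to reject H₀

reject H₀: no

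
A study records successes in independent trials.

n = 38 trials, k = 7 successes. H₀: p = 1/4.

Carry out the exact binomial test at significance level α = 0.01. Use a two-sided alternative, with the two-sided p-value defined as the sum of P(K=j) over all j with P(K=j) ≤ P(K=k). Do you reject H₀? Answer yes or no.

Exact binomial: n=38, k=7, p₀=1/4=0.2500
P(X=j) = C(n,j)·p₀^j·(1−p₀)^(n−j); p = Σ P(X=j) over j with P(X=j) ≤ P(X=7)
p-value (two-sided) = 0.45410
At α=0.01: p ≥ α → fail to reject H₀

reject H₀: no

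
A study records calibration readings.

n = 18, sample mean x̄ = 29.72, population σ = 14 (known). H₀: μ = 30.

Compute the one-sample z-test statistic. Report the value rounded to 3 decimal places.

test statistic = -0.085

SE = σ/√n = 14/√18 = 3.2998
z = (x̄−μ₀)/SE = (29.72−30)/3.2998 = -0.0849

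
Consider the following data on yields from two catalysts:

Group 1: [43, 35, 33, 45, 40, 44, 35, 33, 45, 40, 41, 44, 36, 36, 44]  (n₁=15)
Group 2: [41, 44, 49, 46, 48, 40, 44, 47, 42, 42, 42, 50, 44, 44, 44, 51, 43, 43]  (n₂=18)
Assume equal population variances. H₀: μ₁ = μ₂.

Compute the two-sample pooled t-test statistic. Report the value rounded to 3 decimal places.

x̄₁=39.600, s₁=4.517, n₁=15
x̄₂=44.667, s₂=3.162, n₂=18
s_p² = [14·4.517² + 17·3.162²]/31 = 14.6968
SE = √(s_p²·(1/15+1/18)) = 1.3403
t = (39.600−44.667)/1.3403 = -3.7804
df = 31

test statistic = -3.780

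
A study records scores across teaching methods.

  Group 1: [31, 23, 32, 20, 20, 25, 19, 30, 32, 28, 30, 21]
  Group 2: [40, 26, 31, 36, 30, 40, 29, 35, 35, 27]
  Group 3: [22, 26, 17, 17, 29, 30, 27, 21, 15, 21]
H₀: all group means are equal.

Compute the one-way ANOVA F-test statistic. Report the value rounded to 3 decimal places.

Group means [25.92, 32.90, 22.50], grand mean 27.031
SSB = Σnᵢ(x̄ᵢ−x̄)² = 564.652; SSW = ΣΣ(x−x̄ᵢ)² = 770.317
MSB = 564.652/2 = 282.3260; MSW = 770.317/29 = 26.5626
F = MSB/MSW = 10.6287
df = (2, 29)

test statistic = 10.629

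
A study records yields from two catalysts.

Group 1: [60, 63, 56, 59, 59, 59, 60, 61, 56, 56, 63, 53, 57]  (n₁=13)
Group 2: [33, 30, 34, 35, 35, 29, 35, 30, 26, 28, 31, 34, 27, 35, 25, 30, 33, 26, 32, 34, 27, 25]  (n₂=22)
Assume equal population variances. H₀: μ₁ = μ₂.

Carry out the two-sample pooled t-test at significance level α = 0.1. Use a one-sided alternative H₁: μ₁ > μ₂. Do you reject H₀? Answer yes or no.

reject H₀: yes

x̄₁=58.615, s₁=2.931, n₁=13
x̄₂=30.636, s₂=3.566, n₂=22
s_p² = [12·2.931² + 21·3.566²]/33 = 11.2172
SE = √(s_p²·(1/13+1/22)) = 1.1716
t = (58.615−30.636)/1.1716 = 23.8803
df = 33
p-value (one-sided, H₁ greater) = 0.00000
At α=0.1: p < α → reject H₀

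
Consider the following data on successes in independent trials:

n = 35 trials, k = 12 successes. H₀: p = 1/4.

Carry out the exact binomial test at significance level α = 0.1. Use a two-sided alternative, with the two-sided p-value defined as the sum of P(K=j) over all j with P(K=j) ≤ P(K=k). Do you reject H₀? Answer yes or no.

Exact binomial: n=35, k=12, p₀=1/4=0.2500
P(X=j) = C(n,j)·p₀^j·(1−p₀)^(n−j); p = Σ P(X=j) over j with P(X=j) ≤ P(X=12)
p-value (two-sided) = 0.23973
At α=0.1: p ≥ α → fail to reject H₀

reject H₀: no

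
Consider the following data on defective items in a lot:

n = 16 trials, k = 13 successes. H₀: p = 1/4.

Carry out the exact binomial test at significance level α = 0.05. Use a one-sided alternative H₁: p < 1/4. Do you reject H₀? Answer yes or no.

reject H₀: no

Exact binomial: n=16, k=13, p₀=1/4=0.2500
P(X≤13) from Σ C(n,i)·p₀^i·(1−p₀)^(n−i)
p-value (one-sided, H₁ less) = 1.00000
At α=0.05: p ≥ α → fail to reject H₀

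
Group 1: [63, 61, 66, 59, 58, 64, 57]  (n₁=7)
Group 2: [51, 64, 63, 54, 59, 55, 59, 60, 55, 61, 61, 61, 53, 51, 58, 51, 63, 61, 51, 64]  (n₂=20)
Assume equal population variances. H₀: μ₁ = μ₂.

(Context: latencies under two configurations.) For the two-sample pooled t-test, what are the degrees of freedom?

degrees of freedom = 25

df = n₁ + n₂ − 2 = 7 + 20 − 2 = 25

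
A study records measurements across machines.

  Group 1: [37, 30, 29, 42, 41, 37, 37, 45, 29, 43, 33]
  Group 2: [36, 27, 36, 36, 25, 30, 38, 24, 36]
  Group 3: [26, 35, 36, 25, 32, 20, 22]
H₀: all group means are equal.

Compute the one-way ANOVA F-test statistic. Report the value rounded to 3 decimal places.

Group means [36.64, 32.00, 28.00], grand mean 32.852
SSB = Σnᵢ(x̄ᵢ−x̄)² = 328.862; SSW = ΣΣ(x−x̄ᵢ)² = 816.545
MSB = 328.862/2 = 164.4310; MSW = 816.545/24 = 34.0227
F = MSB/MSW = 4.8330
df = (2, 24)

test statistic = 4.833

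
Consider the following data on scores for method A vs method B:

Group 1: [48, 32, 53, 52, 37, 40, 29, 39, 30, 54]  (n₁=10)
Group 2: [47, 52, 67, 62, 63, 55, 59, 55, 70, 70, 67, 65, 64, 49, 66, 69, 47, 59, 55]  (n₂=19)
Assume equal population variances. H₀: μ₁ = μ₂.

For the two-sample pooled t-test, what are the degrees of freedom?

degrees of freedom = 27

df = n₁ + n₂ − 2 = 10 + 19 − 2 = 27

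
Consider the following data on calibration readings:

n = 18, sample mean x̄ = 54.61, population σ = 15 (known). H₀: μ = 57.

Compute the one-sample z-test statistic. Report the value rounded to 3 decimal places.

test statistic = -0.676

SE = σ/√n = 15/√18 = 3.5355
z = (x̄−μ₀)/SE = (54.61−57)/3.5355 = -0.6760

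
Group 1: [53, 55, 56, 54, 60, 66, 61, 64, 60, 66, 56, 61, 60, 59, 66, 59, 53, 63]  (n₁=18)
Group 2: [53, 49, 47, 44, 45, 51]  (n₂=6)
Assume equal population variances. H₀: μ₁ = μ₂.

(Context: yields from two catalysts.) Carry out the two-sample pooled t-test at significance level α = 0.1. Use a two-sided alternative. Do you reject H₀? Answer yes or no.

x̄₁=59.556, s₁=4.369, n₁=18
x̄₂=48.167, s₂=3.488, n₂=6
s_p² = [17·4.369² + 5·3.488²]/22 = 17.5126
SE = √(s_p²·(1/18+1/6)) = 1.9727
t = (59.556−48.167)/1.9727 = 5.7731
df = 22
p-value (two-sided) = 0.00001
At α=0.1: p < α → reject H₀

reject H₀: yes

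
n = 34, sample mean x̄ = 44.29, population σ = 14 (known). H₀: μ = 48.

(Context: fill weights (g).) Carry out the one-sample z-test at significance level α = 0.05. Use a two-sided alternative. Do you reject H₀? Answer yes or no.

SE = σ/√n = 14/√34 = 2.4010
z = (x̄−μ₀)/SE = (44.29−48)/2.4010 = -1.5452
p-value (two-sided) = 0.12230
At α=0.05: p ≥ α → fail to reject H₀

reject H₀: no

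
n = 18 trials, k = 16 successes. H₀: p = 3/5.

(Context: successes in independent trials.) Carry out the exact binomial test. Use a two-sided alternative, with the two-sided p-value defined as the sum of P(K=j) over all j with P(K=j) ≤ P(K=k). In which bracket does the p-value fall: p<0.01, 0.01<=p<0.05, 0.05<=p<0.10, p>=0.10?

p-value bracket: 0.01<=p<0.05

Exact binomial: n=18, k=16, p₀=3/5=0.6000
P(X=j) = C(n,j)·p₀^j·(1−p₀)^(n−j); p = Σ P(X=j) over j with P(X=j) ≤ P(X=16)
p-value (two-sided) = 0.01398
→ bracket: 0.01<=p<0.05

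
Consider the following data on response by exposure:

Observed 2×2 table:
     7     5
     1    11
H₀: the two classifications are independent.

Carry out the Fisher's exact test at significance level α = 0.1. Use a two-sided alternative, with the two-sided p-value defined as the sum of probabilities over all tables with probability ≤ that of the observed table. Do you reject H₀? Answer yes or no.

reject H₀: yes

Margins: r₁=12, r₂=12, c₁=8, c₂=16, n=24
p_obs = C(12,7)·C(12,1)/C(24,8); sum pmf over tables with pmf ≤ p_obs
p-value (two-sided) = 0.02719
At α=0.1: p < α → reject H₀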